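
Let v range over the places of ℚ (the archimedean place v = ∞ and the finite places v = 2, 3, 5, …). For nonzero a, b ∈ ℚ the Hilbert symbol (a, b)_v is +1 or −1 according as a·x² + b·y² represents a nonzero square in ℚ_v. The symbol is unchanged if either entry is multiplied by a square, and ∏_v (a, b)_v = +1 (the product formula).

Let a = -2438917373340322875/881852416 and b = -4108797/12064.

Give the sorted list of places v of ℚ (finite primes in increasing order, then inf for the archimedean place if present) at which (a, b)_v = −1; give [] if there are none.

(a, b) ≡ (-7315, -58058) mod (ℚ^×)²; places V = {2, 3, 5, 7, 11, 13, 19, 29, ∞}.
(a,b)_29: α=-2, u≡28; β=-1, v≡1 (mod 29); (28|29)=+1, (1|29)=+1; sign (−1)^0·+1^-1·+1^-2 = +1.
(a,b)_19: α=1, u≡12; β=0, v≡9 (mod 19); (12|19)=-1, (9|19)=+1; sign (−1)^0·-1^0·+1^1 = +1.
(a,b)_5: α=3, u≡2; β=0, v≡2 (mod 5); (2|5)=-1, (2|5)=-1; sign (−1)^0·-1^0·-1^3 = -1.
(a,b)_13: α=4, u≡1; β=-1, v≡7 (mod 13); (1|13)=+1, (7|13)=-1; sign (−1)^0·+1^-1·-1^4 = +1.
(a,b)_3: α=4, u≡2; β=2, v≡1 (mod 3); (2|3)=-1, (1|3)=+1; sign (−1)^0·-1^2·+1^4 = +1.
(a,b)_11: α=1, u≡10; β=3, v≡6 (mod 11); (10|11)=-1, (6|11)=-1; sign (−1)^1·-1^3·-1^1 = -1.
(a,b)_∞: sgn(-7315)=−, sgn(-58058)=−, so -1.
(a,b)_2: α=-20, β=-5; u≡5, v≡3 (mod 8); ε(u)ε(v)=0·1, αω(v)=-20·1, βω(u)=-5·1; sum ≡ 1  ⇒  -1.
(a,b)_7: α=9, u≡6; β=3, v≡4 (mod 7); (6|7)=-1, (4|7)=+1; sign (−1)^1·-1^3·+1^9 = +1.
Ram(-7315, -58058) = {2, 5, 11, ∞}; no ℚ_2-point on the conic.

[2, 5, 11, inf]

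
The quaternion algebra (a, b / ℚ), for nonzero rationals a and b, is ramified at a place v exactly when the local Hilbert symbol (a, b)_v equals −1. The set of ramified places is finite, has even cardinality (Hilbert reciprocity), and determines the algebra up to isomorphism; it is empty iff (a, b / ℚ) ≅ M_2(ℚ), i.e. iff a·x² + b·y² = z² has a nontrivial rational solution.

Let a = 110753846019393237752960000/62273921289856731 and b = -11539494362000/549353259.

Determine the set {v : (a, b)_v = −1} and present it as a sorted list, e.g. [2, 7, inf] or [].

[37, 41]

Mod squares: a ≡ 57239, b ≡ -11733995. Check v ∈ {∞, 2, 3, 5, 7, 11, 13, 17, 37, 41, 43}.
v=5: a=5^4·(≡1), b=5^3·(≡1) mod 5; (1|5)=+1, (1|5)=+1; (−1)^{4·3·2}·(+1)^3·(+1)^4 = +1.
v=41: a=41^2·(≡28), b=41^1·(≡24) mod 41; (28|41)=-1, (24|41)=-1; (−1)^{2·1·20}·(-1)^1·(-1)^2 = -1.
v=2: v_2(a)=10, v_2(b)=4; units ≡ 7, 5 (mod 8); ε·ε+αω+βω = 1·0+10·1+4·0 ≡ 0  ⇒  (a,b)_2 = +1.
v=17: a=17^3·(≡9), b=17^1·(≡8) mod 17; (9|17)=+1, (8|17)=+1; (−1)^{3·1·8}·(+1)^1·(+1)^3 = +1.
v=7: a=7^-5·(≡2), b=7^-3·(≡3) mod 7; (2|7)=+1, (3|7)=-1; (−1)^{-5·-3·3}·(+1)^-3·(-1)^-5 = +1.
v=43: a=43^4·(≡1), b=43^2·(≡16) mod 43; (1|43)=+1, (16|43)=+1; (−1)^{4·2·21}·(+1)^2·(+1)^4 = +1.
v=11: a=11^2·(≡8), b=11^2·(≡8) mod 11; (8|11)=-1, (8|11)=-1; (−1)^{2·2·5}·(-1)^2·(-1)^2 = +1.
v=3: a=3^-10·(≡2), b=3^-6·(≡1) mod 3; (2|3)=-1, (1|3)=+1; (−1)^{-10·-6·1}·(-1)^-6·(+1)^-10 = +1.
v=13: a=13^-7·(≡4), b=13^-3·(≡9) mod 13; (4|13)=+1, (9|13)=+1; (−1)^{-7·-3·6}·(+1)^-3·(+1)^-7 = +1.
v=∞: 57239 > 0 and -11733995 < 0  ⇒  (a,b)_∞ = +1.
v=37: a=37^3·(≡30), b=37^1·(≡2) mod 37; (30|37)=+1, (2|37)=-1; (−1)^{3·1·18}·(+1)^1·(-1)^3 = -1.
Ram(57239, -11733995) = {37, 41}; no ℚ_37-point on the conic.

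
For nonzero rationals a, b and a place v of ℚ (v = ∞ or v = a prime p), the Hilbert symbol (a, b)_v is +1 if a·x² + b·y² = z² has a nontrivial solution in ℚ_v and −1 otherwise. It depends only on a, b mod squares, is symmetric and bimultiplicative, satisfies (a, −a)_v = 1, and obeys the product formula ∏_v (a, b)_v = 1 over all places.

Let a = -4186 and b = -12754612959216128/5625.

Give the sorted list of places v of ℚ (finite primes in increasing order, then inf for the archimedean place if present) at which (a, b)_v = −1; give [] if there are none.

Mod squares: a ≡ -4186, b ≡ -67298. Check v ∈ {∞, 2, 3, 5, 7, 11, 13, 19, 23}.
v=13: a=13^1·(≡3), b=13^4·(≡10) mod 13; (3|13)=+1, (10|13)=+1; (−1)^{1·4·6}·(+1)^4·(+1)^1 = +1.
v=2: v_2(a)=1, v_2(b)=9; units ≡ 3, 7 (mod 8); ε·ε+αω+βω = 1·1+1·0+9·1 ≡ 0  ⇒  (a,b)_2 = +1.
v=19: a=19^0·(≡13), b=19^1·(≡4) mod 19; (13|19)=-1, (4|19)=+1; (−1)^{0·1·9}·(-1)^1·(+1)^0 = -1.
v=7: a=7^1·(≡4), b=7^3·(≡2) mod 7; (4|7)=+1, (2|7)=+1; (−1)^{1·3·3}·(+1)^3·(+1)^1 = -1.
v=11: a=11^0·(≡5), b=11^1·(≡1) mod 11; (5|11)=+1, (1|11)=+1; (−1)^{0·1·5}·(+1)^1·(+1)^0 = +1.
v=3: a=3^0·(≡2), b=3^-2·(≡1) mod 3; (2|3)=-1, (1|3)=+1; (−1)^{0·-2·1}·(-1)^-2·(+1)^0 = +1.
v=5: a=5^0·(≡4), b=5^-4·(≡3) mod 5; (4|5)=+1, (3|5)=-1; (−1)^{0·-4·2}·(+1)^-4·(-1)^0 = +1.
v=23: a=23^1·(≡2), b=23^3·(≡12) mod 23; (2|23)=+1, (12|23)=+1; (−1)^{1·3·11}·(+1)^3·(+1)^1 = -1.
v=∞: -4186 < 0 and -67298 < 0  ⇒  (a,b)_∞ = -1.
|Ram(-4186, -67298)| = 4, even; anisotropic at {7, 19, 23, ∞}.

[7, 19, 23, inf]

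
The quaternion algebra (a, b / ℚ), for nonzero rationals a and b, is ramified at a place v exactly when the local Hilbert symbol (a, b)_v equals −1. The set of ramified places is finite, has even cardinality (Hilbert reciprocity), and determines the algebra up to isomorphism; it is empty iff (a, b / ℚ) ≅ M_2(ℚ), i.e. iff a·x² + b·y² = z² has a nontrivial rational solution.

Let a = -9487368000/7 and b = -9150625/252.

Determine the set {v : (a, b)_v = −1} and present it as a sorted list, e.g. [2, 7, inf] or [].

Mod squares: a ≡ -35, b ≡ -7. Check v ∈ {∞, 2, 3, 5, 7, 11}.
v=5: a=5^3·(≡3), b=5^4·(≡2) mod 5; (3|5)=-1, (2|5)=-1; (−1)^{3·4·2}·(-1)^4·(-1)^3 = -1.
v=11: a=11^4·(≡3), b=11^4·(≡9) mod 11; (3|11)=+1, (9|11)=+1; (−1)^{4·4·5}·(+1)^4·(+1)^4 = +1.
v=7: a=7^-1·(≡2), b=7^-1·(≡6) mod 7; (2|7)=+1, (6|7)=-1; (−1)^{-1·-1·3}·(+1)^-1·(-1)^-1 = +1.
v=∞: -35 < 0 and -7 < 0  ⇒  (a,b)_∞ = -1.
v=2: v_2(a)=6, v_2(b)=-2; units ≡ 5, 1 (mod 8); ε·ε+αω+βω = 0·0+6·0+-2·1 ≡ 0  ⇒  (a,b)_2 = +1.
v=3: a=3^4·(≡1), b=3^-2·(≡2) mod 3; (1|3)=+1, (2|3)=-1; (−1)^{4·-2·1}·(+1)^-2·(-1)^4 = +1.
Ram(-35, -7) = {5, ∞}; no ℚ_5-point on the conic.

[5, inf]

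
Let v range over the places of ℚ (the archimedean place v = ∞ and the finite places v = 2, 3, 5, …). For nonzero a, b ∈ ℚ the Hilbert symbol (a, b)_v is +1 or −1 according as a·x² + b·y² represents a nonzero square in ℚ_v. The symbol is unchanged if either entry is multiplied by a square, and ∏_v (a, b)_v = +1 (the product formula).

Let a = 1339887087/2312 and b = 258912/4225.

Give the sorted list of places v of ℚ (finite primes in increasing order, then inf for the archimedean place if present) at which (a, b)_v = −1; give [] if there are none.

(a, b) ≡ (2926, 1798) mod (ℚ^×)²; places V = {2, 3, 5, 7, 11, 13, 17, 19, 29, 31, ∞}.
(a,b)_17: α=-2, u≡1; β=0, v≡4 (mod 17); (1|17)=+1, (4|17)=+1; sign (−1)^0·+1^0·+1^-2 = +1.
(a,b)_5: α=0, u≡1; β=-2, v≡3 (mod 5); (1|5)=+1, (3|5)=-1; sign (−1)^0·+1^-2·-1^0 = +1.
(a,b)_29: α=2, u≡3; β=1, v≡23 (mod 29); (3|29)=-1, (23|29)=+1; sign (−1)^0·-1^1·+1^2 = -1.
(a,b)_7: α=1, u≡5; β=0, v≡6 (mod 7); (5|7)=-1, (6|7)=-1; sign (−1)^0·-1^0·-1^1 = -1.
(a,b)_13: α=0, u≡10; β=-2, v≡9 (mod 13); (10|13)=+1, (9|13)=+1; sign (−1)^0·+1^-2·+1^0 = +1.
(a,b)_31: α=0, u≡26; β=1, v≡29 (mod 31); (26|31)=-1, (29|31)=-1; sign (−1)^0·-1^1·-1^0 = -1.
(a,b)_∞: sgn(2926)=+, sgn(1798)=+, so +1.
(a,b)_2: α=-3, β=5; u≡7, v≡3 (mod 8); ε(u)ε(v)=1·1, αω(v)=-3·1, βω(u)=5·0; sum ≡ 0  ⇒  +1.
(a,b)_19: α=1, u≡14; β=0, v≡8 (mod 19); (14|19)=-1, (8|19)=-1; sign (−1)^0·-1^0·-1^1 = -1.
(a,b)_3: α=2, u≡1; β=2, v≡1 (mod 3); (1|3)=+1, (1|3)=+1; sign (−1)^0·+1^2·+1^2 = +1.
(a,b)_11: α=3, u≡6; β=0, v≡5 (mod 11); (6|11)=-1, (5|11)=+1; sign (−1)^0·-1^0·+1^3 = +1.
(2926, 1798 / ℚ) ramifies at {7, 19, 29, 31}: a division algebra.

[7, 19, 29, 31]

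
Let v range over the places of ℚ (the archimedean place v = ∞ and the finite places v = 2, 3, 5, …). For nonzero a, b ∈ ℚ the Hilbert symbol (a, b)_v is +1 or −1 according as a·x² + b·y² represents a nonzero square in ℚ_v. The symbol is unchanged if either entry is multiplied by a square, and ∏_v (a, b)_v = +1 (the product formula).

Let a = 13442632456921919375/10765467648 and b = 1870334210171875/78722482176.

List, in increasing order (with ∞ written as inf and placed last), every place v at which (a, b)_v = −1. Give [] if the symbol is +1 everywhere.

[13, 19]

(a, b) ≡ (1653, 741) mod (ℚ^×)²; places V = {2, 3, 5, 7, 13, 17, 19, 23, 29, ∞}.
(a,b)_∞: sgn(1653)=+, sgn(741)=+, so +1.
(a,b)_13: α=-2, u≡5; β=-3, v≡7 (mod 13); (5|13)=-1, (7|13)=-1; sign (−1)^0·-1^-3·-1^-2 = -1.
(a,b)_23: α=2, u≡11; β=2, v≡19 (mod 23); (11|23)=-1, (19|23)=-1; sign (−1)^0·-1^2·-1^2 = +1.
(a,b)_17: α=2, u≡13; β=2, v≡10 (mod 17); (13|17)=+1, (10|17)=-1; sign (−1)^0·+1^2·-1^2 = +1.
(a,b)_5: α=4, u≡2; β=6, v≡1 (mod 5); (2|5)=-1, (1|5)=+1; sign (−1)^0·-1^6·+1^4 = +1.
(a,b)_7: α=0, u≡1; β=2, v≡6 (mod 7); (1|7)=+1, (6|7)=-1; sign (−1)^0·+1^2·-1^0 = +1.
(a,b)_2: α=-18, β=-14; u≡5, v≡5 (mod 8); ε(u)ε(v)=0·0, αω(v)=-18·1, βω(u)=-14·1; sum ≡ 0  ⇒  +1.
(a,b)_19: α=3, u≡9; β=1, v≡17 (mod 19); (9|19)=+1, (17|19)=+1; sign (−1)^1·+1^1·+1^3 = -1.
(a,b)_29: α=5, u≡6; β=2, v≡16 (mod 29); (6|29)=+1, (16|29)=+1; sign (−1)^0·+1^2·+1^5 = +1.
(a,b)_3: α=-5, u≡2; β=-7, v≡1 (mod 3); (2|3)=-1, (1|3)=+1; sign (−1)^1·-1^-7·+1^-5 = +1.
(1653, 741 / ℚ) ramifies at {13, 19}: a division algebra.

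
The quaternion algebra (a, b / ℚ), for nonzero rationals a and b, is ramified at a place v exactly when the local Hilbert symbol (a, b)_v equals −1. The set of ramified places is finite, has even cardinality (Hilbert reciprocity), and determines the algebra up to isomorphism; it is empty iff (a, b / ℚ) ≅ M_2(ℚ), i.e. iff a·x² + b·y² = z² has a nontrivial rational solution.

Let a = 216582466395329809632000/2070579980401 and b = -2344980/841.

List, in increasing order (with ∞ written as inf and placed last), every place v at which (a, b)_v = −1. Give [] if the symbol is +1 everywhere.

Mod squares: a ≡ 195, b ≡ -4845. Check v ∈ {∞, 2, 3, 5, 11, 13, 17, 19, 29, 59}.
v=59: a=59^-2·(≡6), b=59^0·(≡18) mod 59; (6|59)=-1, (18|59)=-1; (−1)^{-2·0·29}·(-1)^0·(-1)^-2 = +1.
v=∞: 195 > 0 and -4845 < 0  ⇒  (a,b)_∞ = +1.
v=19: a=19^4·(≡1), b=19^1·(≡16) mod 19; (1|19)=+1, (16|19)=+1; (−1)^{4·1·9}·(+1)^1·(+1)^4 = +1.
v=11: a=11^6·(≡7), b=11^2·(≡7) mod 11; (7|11)=-1, (7|11)=-1; (−1)^{6·2·5}·(-1)^2·(-1)^6 = +1.
v=5: a=5^3·(≡1), b=5^1·(≡4) mod 5; (1|5)=+1, (4|5)=+1; (−1)^{3·1·2}·(+1)^1·(+1)^3 = +1.
v=17: a=17^4·(≡15), b=17^1·(≡4) mod 17; (15|17)=+1, (4|17)=+1; (−1)^{4·1·8}·(+1)^1·(+1)^4 = +1.
v=29: a=29^-6·(≡14), b=29^-2·(≡18) mod 29; (14|29)=-1, (18|29)=-1; (−1)^{-6·-2·14}·(-1)^-2·(-1)^-6 = +1.
v=13: a=13^1·(≡7), b=13^0·(≡10) mod 13; (7|13)=-1, (10|13)=+1; (−1)^{1·0·6}·(-1)^0·(+1)^1 = +1.
v=3: a=3^3·(≡2), b=3^1·(≡2) mod 3; (2|3)=-1, (2|3)=-1; (−1)^{3·1·1}·(-1)^1·(-1)^3 = -1.
v=2: v_2(a)=8, v_2(b)=2; units ≡ 3, 3 (mod 8); ε·ε+αω+βω = 1·1+8·1+2·1 ≡ 1  ⇒  (a,b)_2 = -1.
|Ram(195, -4845)| = 2, even; anisotropic at {2, 3}.

[2, 3]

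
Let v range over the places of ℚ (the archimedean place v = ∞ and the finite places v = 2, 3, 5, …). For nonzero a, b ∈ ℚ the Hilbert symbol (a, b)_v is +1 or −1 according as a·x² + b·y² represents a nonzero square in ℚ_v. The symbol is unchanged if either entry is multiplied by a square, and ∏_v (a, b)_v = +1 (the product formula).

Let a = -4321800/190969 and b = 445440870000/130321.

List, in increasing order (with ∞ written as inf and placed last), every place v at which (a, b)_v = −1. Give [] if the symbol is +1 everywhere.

Mod squares: a ≡ -2, b ≡ 1247. Check v ∈ {∞, 2, 3, 5, 7, 19, 23, 29, 43}.
v=3: a=3^2·(≡1), b=3^6·(≡2) mod 3; (1|3)=+1, (2|3)=-1; (−1)^{2·6·1}·(+1)^6·(-1)^2 = +1.
v=19: a=19^-2·(≡1), b=19^-4·(≡15) mod 19; (1|19)=+1, (15|19)=-1; (−1)^{-2·-4·9}·(+1)^-4·(-1)^-2 = +1.
v=5: a=5^2·(≡2), b=5^4·(≡2) mod 5; (2|5)=-1, (2|5)=-1; (−1)^{2·4·2}·(-1)^4·(-1)^2 = +1.
v=23: a=23^-2·(≡11), b=23^0·(≡14) mod 23; (11|23)=-1, (14|23)=-1; (−1)^{-2·0·11}·(-1)^0·(-1)^-2 = +1.
v=∞: -2 < 0 and 1247 > 0  ⇒  (a,b)_∞ = +1.
v=2: v_2(a)=3, v_2(b)=4; units ≡ 7, 7 (mod 8); ε·ε+αω+βω = 1·1+3·0+4·0 ≡ 1  ⇒  (a,b)_2 = -1.
v=7: a=7^4·(≡3), b=7^2·(≡2) mod 7; (3|7)=-1, (2|7)=+1; (−1)^{4·2·3}·(-1)^2·(+1)^4 = +1.
v=43: a=43^0·(≡36), b=43^1·(≡8) mod 43; (36|43)=+1, (8|43)=-1; (−1)^{0·1·21}·(+1)^1·(-1)^0 = +1.
v=29: a=29^0·(≡3), b=29^1·(≡18) mod 29; (3|29)=-1, (18|29)=-1; (−1)^{0·1·14}·(-1)^1·(-1)^0 = -1.
(-2, 1247 / ℚ) ramifies at {2, 29}: a division algebra.

[2, 29]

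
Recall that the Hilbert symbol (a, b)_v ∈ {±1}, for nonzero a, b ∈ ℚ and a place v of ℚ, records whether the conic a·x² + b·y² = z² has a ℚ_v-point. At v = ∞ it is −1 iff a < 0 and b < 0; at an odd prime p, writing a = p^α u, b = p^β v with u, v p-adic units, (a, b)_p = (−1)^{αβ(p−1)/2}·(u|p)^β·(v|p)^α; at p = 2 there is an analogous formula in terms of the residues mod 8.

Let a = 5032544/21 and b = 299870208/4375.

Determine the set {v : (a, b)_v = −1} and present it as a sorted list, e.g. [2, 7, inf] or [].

[7, 17]

Mod squares: a ≡ 7854, b ≡ 227766. Check v ∈ {∞, 2, 3, 5, 7, 11, 17, 29}.
v=11: a=11^1·(≡8), b=11^1·(≡3) mod 11; (8|11)=-1, (3|11)=+1; (−1)^{1·1·5}·(-1)^1·(+1)^1 = +1.
v=5: a=5^0·(≡4), b=5^-4·(≡4) mod 5; (4|5)=+1, (4|5)=+1; (−1)^{0·-4·2}·(+1)^-4·(+1)^0 = +1.
v=3: a=3^-1·(≡2), b=3^3·(≡1) mod 3; (2|3)=-1, (1|3)=+1; (−1)^{-1·3·1}·(-1)^3·(+1)^-1 = +1.
v=17: a=17^1·(≡7), b=17^1·(≡9) mod 17; (7|17)=-1, (9|17)=+1; (−1)^{1·1·8}·(-1)^1·(+1)^1 = -1.
v=2: v_2(a)=5, v_2(b)=11; units ≡ 7, 3 (mod 8); ε·ε+αω+βω = 1·1+5·1+11·0 ≡ 0  ⇒  (a,b)_2 = +1.
v=∞: 7854 > 0 and 227766 > 0  ⇒  (a,b)_∞ = +1.
v=29: a=29^2·(≡6), b=29^1·(≡1) mod 29; (6|29)=+1, (1|29)=+1; (−1)^{2·1·14}·(+1)^1·(+1)^2 = +1.
v=7: a=7^-1·(≡2), b=7^-1·(≡4) mod 7; (2|7)=+1, (4|7)=+1; (−1)^{-1·-1·3}·(+1)^-1·(+1)^-1 = -1.
(7854, 227766 / ℚ) ramifies at {7, 17}: a division algebra.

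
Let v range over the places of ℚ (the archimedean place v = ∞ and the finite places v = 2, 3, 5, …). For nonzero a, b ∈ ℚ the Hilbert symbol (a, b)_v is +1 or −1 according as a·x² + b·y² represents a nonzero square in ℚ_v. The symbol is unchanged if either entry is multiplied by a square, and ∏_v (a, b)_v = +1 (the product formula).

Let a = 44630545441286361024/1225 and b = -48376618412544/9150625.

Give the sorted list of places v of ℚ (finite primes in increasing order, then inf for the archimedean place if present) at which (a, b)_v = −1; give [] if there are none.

[2, 13, 23, 41]

Mod squares: a ≡ 131710070791, b ≡ -896954. Check v ∈ {∞, 2, 3, 5, 7, 11, 13, 17, 19, 23, 29, 31, 37, 41, 59}.
v=3: a=3^2·(≡1), b=3^6·(≡1) mod 3; (1|3)=+1, (1|3)=+1; (−1)^{2·6·1}·(+1)^6·(+1)^2 = +1.
v=41: a=41^1·(≡21), b=41^0·(≡7) mod 41; (21|41)=+1, (7|41)=-1; (−1)^{1·0·20}·(+1)^0·(-1)^1 = -1.
v=19: a=19^1·(≡10), b=19^0·(≡16) mod 19; (10|19)=-1, (16|19)=+1; (−1)^{1·0·9}·(-1)^0·(+1)^1 = +1.
v=∞: 131710070791 > 0 and -896954 < 0  ⇒  (a,b)_∞ = +1.
v=31: a=31^1·(≡15), b=31^1·(≡4) mod 31; (15|31)=-1, (4|31)=+1; (−1)^{1·1·15}·(-1)^1·(+1)^1 = +1.
v=7: a=7^-2·(≡5), b=7^0·(≡5) mod 7; (5|7)=-1, (5|7)=-1; (−1)^{-2·0·3}·(-1)^0·(-1)^-2 = +1.
v=11: a=11^0·(≡7), b=11^-4·(≡2) mod 11; (7|11)=-1, (2|11)=-1; (−1)^{0·-4·5}·(-1)^-4·(-1)^0 = +1.
v=2: v_2(a)=6, v_2(b)=9; units ≡ 7, 3 (mod 8); ε·ε+αω+βω = 1·1+6·1+9·0 ≡ 1  ⇒  (a,b)_2 = -1.
v=17: a=17^1·(≡5), b=17^3·(≡5) mod 17; (5|17)=-1, (5|17)=-1; (−1)^{1·3·8}·(-1)^3·(-1)^1 = +1.
v=5: a=5^-2·(≡1), b=5^-4·(≡1) mod 5; (1|5)=+1, (1|5)=+1; (−1)^{-2·-4·2}·(+1)^-4·(+1)^-2 = +1.
v=13: a=13^3·(≡10), b=13^0·(≡11) mod 13; (10|13)=+1, (11|13)=-1; (−1)^{3·0·6}·(+1)^0·(-1)^3 = -1.
v=59: a=59^2·(≡22), b=59^0·(≡52) mod 59; (22|59)=+1, (52|59)=-1; (−1)^{2·0·29}·(+1)^0·(-1)^2 = +1.
v=23: a=23^1·(≡14), b=23^1·(≡5) mod 23; (14|23)=-1, (5|23)=-1; (−1)^{1·1·11}·(-1)^1·(-1)^1 = -1.
v=37: a=37^1·(≡10), b=37^1·(≡9) mod 37; (10|37)=+1, (9|37)=+1; (−1)^{1·1·18}·(+1)^1·(+1)^1 = +1.
v=29: a=29^1·(≡12), b=29^0·(≡24) mod 29; (12|29)=-1, (24|29)=+1; (−1)^{1·0·14}·(-1)^0·(+1)^1 = +1.
(131710070791, -896954 / ℚ) ramifies at {2, 13, 23, 41}: a division algebra.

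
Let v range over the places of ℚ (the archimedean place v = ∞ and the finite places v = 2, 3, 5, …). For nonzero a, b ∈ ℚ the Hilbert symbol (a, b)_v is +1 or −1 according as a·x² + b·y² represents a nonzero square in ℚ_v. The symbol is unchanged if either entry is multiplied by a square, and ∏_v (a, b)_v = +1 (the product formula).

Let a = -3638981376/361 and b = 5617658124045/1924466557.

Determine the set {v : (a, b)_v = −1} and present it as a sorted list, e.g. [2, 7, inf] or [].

[29, 31]

Mod squares: a ≡ -19499, b ≡ 642785. Check v ∈ {∞, 2, 3, 5, 11, 13, 17, 19, 23, 29, 31, 37}.
v=2: v_2(a)=8, v_2(b)=0; units ≡ 5, 1 (mod 8); ε·ε+αω+βω = 0·0+8·0+0·1 ≡ 0  ⇒  (a,b)_2 = +1.
v=5: a=5^0·(≡4), b=5^1·(≡2) mod 5; (4|5)=+1, (2|5)=-1; (−1)^{0·1·2}·(+1)^1·(-1)^0 = +1.
v=23: a=23^0·(≡15), b=23^-6·(≡4) mod 23; (15|23)=-1, (4|23)=+1; (−1)^{0·-6·11}·(-1)^-6·(+1)^0 = +1.
v=∞: -19499 < 0 and 642785 > 0  ⇒  (a,b)_∞ = +1.
v=3: a=3^6·(≡1), b=3^2·(≡2) mod 3; (1|3)=+1, (2|3)=-1; (−1)^{6·2·1}·(+1)^2·(-1)^6 = +1.
v=37: a=37^1·(≡33), b=37^0·(≡28) mod 37; (33|37)=+1, (28|37)=+1; (−1)^{1·0·18}·(+1)^0·(+1)^1 = +1.
v=31: a=31^1·(≡23), b=31^1·(≡29) mod 31; (23|31)=-1, (29|31)=-1; (−1)^{1·1·15}·(-1)^1·(-1)^1 = -1.
v=17: a=17^1·(≡4), b=17^2·(≡1) mod 17; (4|17)=+1, (1|17)=+1; (−1)^{1·2·8}·(+1)^2·(+1)^1 = +1.
v=13: a=13^0·(≡10), b=13^-1·(≡6) mod 13; (10|13)=+1, (6|13)=-1; (−1)^{0·-1·6}·(+1)^-1·(-1)^0 = +1.
v=11: a=11^0·(≡4), b=11^3·(≡9) mod 11; (4|11)=+1, (9|11)=+1; (−1)^{0·3·5}·(+1)^3·(+1)^0 = +1.
v=19: a=19^-2·(≡8), b=19^2·(≡13) mod 19; (8|19)=-1, (13|19)=-1; (−1)^{-2·2·9}·(-1)^2·(-1)^-2 = +1.
v=29: a=29^0·(≡8), b=29^1·(≡4) mod 29; (8|29)=-1, (4|29)=+1; (−1)^{0·1·14}·(-1)^1·(+1)^0 = -1.
|Ram(-19499, 642785)| = 2, even; anisotropic at {29, 31}.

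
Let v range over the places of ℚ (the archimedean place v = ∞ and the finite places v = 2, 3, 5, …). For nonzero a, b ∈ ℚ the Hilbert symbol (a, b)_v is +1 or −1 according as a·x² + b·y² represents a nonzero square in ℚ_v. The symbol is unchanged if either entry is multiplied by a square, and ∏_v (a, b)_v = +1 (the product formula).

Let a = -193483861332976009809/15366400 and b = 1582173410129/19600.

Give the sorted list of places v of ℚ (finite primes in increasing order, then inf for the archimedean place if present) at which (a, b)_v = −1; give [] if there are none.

[37, 53]

(a, b) ≡ (-689, 19721) mod (ℚ^×)²; places V = {2, 3, 5, 7, 13, 37, 41, 53, ∞}.
(a,b)_3: α=2, u≡1; β=0, v≡2 (mod 3); (1|3)=+1, (2|3)=-1; sign (−1)^0·+1^0·-1^2 = +1.
(a,b)_∞: sgn(-689)=−, sgn(19721)=+, so +1.
(a,b)_13: α=7, u≡9; β=5, v≡1 (mod 13); (9|13)=+1, (1|13)=+1; sign (−1)^0·+1^5·+1^7 = +1.
(a,b)_53: α=3, u≡15; β=2, v≡3 (mod 53); (15|53)=+1, (3|53)=-1; sign (−1)^0·+1^2·-1^3 = -1.
(a,b)_5: α=-2, u≡1; β=-2, v≡1 (mod 5); (1|5)=+1, (1|5)=+1; sign (−1)^0·+1^-2·+1^-2 = +1.
(a,b)_37: α=2, u≡18; β=1, v≡5 (mod 37); (18|37)=-1, (5|37)=-1; sign (−1)^0·-1^1·-1^2 = -1.
(a,b)_7: α=-4, u≡4; β=-2, v≡4 (mod 7); (4|7)=+1, (4|7)=+1; sign (−1)^0·+1^-2·+1^-4 = +1.
(a,b)_2: α=-8, β=-4; u≡7, v≡1 (mod 8); ε(u)ε(v)=1·0, αω(v)=-8·0, βω(u)=-4·0; sum ≡ 0  ⇒  +1.
(a,b)_41: α=2, u≡25; β=1, v≡3 (mod 41); (25|41)=+1, (3|41)=-1; sign (−1)^0·+1^1·-1^2 = +1.
|Ram(-689, 19721)| = 2, even; anisotropic at {37, 53}.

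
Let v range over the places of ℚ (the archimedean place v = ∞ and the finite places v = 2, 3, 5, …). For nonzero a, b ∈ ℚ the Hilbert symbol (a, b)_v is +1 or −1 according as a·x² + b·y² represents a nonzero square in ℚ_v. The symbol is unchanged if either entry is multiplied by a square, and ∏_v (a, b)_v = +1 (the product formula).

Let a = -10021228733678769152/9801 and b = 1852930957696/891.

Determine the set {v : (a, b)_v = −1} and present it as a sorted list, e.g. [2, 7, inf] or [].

Mod squares: a ≡ -437, b ≡ 34034. Check v ∈ {∞, 2, 3, 7, 11, 13, 17, 19, 23}.
v=3: a=3^-4·(≡1), b=3^-4·(≡2) mod 3; (1|3)=+1, (2|3)=-1; (−1)^{-4·-4·1}·(+1)^-4·(-1)^-4 = +1.
v=23: a=23^3·(≡2), b=23^2·(≡20) mod 23; (2|23)=+1, (20|23)=-1; (−1)^{3·2·11}·(+1)^2·(-1)^3 = -1.
v=∞: -437 < 0 and 34034 > 0  ⇒  (a,b)_∞ = +1.
v=2: v_2(a)=10, v_2(b)=7; units ≡ 3, 1 (mod 8); ε·ε+αω+βω = 1·0+10·0+7·1 ≡ 1  ⇒  (a,b)_2 = -1.
v=17: a=17^2·(≡12), b=17^1·(≡15) mod 17; (12|17)=-1, (15|17)=+1; (−1)^{2·1·8}·(-1)^1·(+1)^2 = -1.
v=19: a=19^3·(≡8), b=19^2·(≡5) mod 19; (8|19)=-1, (5|19)=+1; (−1)^{3·2·9}·(-1)^2·(+1)^3 = +1.
v=13: a=13^2·(≡11), b=13^1·(≡2) mod 13; (11|13)=-1, (2|13)=-1; (−1)^{2·1·6}·(-1)^1·(-1)^2 = -1.
v=11: a=11^-2·(≡1), b=11^-1·(≡4) mod 11; (1|11)=+1, (4|11)=+1; (−1)^{-2·-1·5}·(+1)^-1·(+1)^-2 = +1.
v=7: a=7^4·(≡4), b=7^3·(≡1) mod 7; (4|7)=+1, (1|7)=+1; (−1)^{4·3·3}·(+1)^3·(+1)^4 = +1.
(-437, 34034 / ℚ) ramifies at {2, 13, 17, 23}: a division algebra.

[2, 13, 17, 23]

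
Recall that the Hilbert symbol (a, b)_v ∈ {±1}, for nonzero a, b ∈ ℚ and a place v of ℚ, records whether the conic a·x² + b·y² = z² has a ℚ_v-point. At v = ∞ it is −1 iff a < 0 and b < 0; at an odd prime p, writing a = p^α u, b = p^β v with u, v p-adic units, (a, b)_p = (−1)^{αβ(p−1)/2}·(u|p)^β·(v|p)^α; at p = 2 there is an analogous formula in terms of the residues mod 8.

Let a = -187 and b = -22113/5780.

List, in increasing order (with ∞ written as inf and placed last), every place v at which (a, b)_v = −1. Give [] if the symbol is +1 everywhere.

(a, b) ≡ (-187, -1365) mod (ℚ^×)²; places V = {2, 3, 5, 7, 11, 13, 17, ∞}.
(a,b)_5: α=0, u≡3; β=-1, v≡2 (mod 5); (3|5)=-1, (2|5)=-1; sign (−1)^0·-1^-1·-1^0 = -1.
(a,b)_2: α=0, β=-2; u≡5, v≡3 (mod 8); ε(u)ε(v)=0·1, αω(v)=0·1, βω(u)=-2·1; sum ≡ 0  ⇒  +1.
(a,b)_11: α=1, u≡5; β=0, v≡6 (mod 11); (5|11)=+1, (6|11)=-1; sign (−1)^0·+1^0·-1^1 = -1.
(a,b)_3: α=0, u≡2; β=5, v≡1 (mod 3); (2|3)=-1, (1|3)=+1; sign (−1)^0·-1^5·+1^0 = -1.
(a,b)_17: α=1, u≡6; β=-2, v≡7 (mod 17); (6|17)=-1, (7|17)=-1; sign (−1)^0·-1^-2·-1^1 = -1.
(a,b)_∞: sgn(-187)=−, sgn(-1365)=−, so -1.
(a,b)_13: α=0, u≡8; β=1, v≡10 (mod 13); (8|13)=-1, (10|13)=+1; sign (−1)^0·-1^1·+1^0 = -1.
(a,b)_7: α=0, u≡2; β=1, v≡1 (mod 7); (2|7)=+1, (1|7)=+1; sign (−1)^0·+1^1·+1^0 = +1.
(-187, -1365 / ℚ) ramifies at {3, 5, 11, 13, 17, ∞}: a division algebra.

[3, 5, 11, 13, 17, inf]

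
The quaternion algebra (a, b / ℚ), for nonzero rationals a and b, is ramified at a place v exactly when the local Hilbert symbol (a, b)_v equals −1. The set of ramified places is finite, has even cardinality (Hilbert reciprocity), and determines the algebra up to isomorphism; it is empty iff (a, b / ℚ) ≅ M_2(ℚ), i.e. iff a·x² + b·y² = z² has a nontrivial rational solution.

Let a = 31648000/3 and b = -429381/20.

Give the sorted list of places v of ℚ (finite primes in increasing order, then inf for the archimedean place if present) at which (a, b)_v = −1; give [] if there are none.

(a, b) ≡ (14835, -2945) mod (ℚ^×)²; places V = {2, 3, 5, 19, 23, 31, 43, ∞}.
(a,b)_43: α=1, u≡4; β=0, v≡3 (mod 43); (4|43)=+1, (3|43)=-1; sign (−1)^0·+1^0·-1^1 = -1.
(a,b)_2: α=8, β=-2; u≡3, v≡7 (mod 8); ε(u)ε(v)=1·1, αω(v)=8·0, βω(u)=-2·1; sum ≡ 1  ⇒  -1.
(a,b)_23: α=1, u≡16; β=0, v≡21 (mod 23); (16|23)=+1, (21|23)=-1; sign (−1)^0·+1^0·-1^1 = -1.
(a,b)_3: α=-1, u≡1; β=6, v≡1 (mod 3); (1|3)=+1, (1|3)=+1; sign (−1)^0·+1^6·+1^-1 = +1.
(a,b)_19: α=0, u≡14; β=1, v≡11 (mod 19); (14|19)=-1, (11|19)=+1; sign (−1)^0·-1^1·+1^0 = -1.
(a,b)_31: α=0, u≡23; β=1, v≡22 (mod 31); (23|31)=-1, (22|31)=-1; sign (−1)^0·-1^1·-1^0 = -1.
(a,b)_∞: sgn(14835)=+, sgn(-2945)=−, so +1.
(a,b)_5: α=3, u≡3; β=-1, v≡1 (mod 5); (3|5)=-1, (1|5)=+1; sign (−1)^0·-1^-1·+1^3 = -1.
|Ram(14835, -2945)| = 6, even; anisotropic at {2, 5, 19, 23, 31, 43}.

[2, 5, 19, 23, 31, 43]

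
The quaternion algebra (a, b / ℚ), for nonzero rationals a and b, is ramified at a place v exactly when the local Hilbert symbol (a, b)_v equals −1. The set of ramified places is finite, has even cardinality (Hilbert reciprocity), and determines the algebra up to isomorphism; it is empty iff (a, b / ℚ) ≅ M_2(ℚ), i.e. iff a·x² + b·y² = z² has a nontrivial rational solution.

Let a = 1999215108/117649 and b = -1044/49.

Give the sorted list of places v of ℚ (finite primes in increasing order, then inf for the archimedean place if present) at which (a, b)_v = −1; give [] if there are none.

(a, b) ≡ (7337, -29) mod (ℚ^×)²; places V = {2, 3, 7, 11, 23, 29, ∞}.
(a,b)_29: α=3, u≡10; β=1, v≡4 (mod 29); (10|29)=-1, (4|29)=+1; sign (−1)^0·-1^1·+1^3 = -1.
(a,b)_2: α=2, β=2; u≡1, v≡3 (mod 8); ε(u)ε(v)=0·1, αω(v)=2·1, βω(u)=2·0; sum ≡ 0  ⇒  +1.
(a,b)_23: α=1, u≡15; β=0, v≡20 (mod 23); (15|23)=-1, (20|23)=-1; sign (−1)^0·-1^0·-1^1 = -1.
(a,b)_7: α=-6, u≡2; β=-2, v≡6 (mod 7); (2|7)=+1, (6|7)=-1; sign (−1)^0·+1^-2·-1^-6 = +1.
(a,b)_11: α=1, u≡8; β=0, v≡9 (mod 11); (8|11)=-1, (9|11)=+1; sign (−1)^0·-1^0·+1^1 = +1.
(a,b)_3: α=4, u≡2; β=2, v≡1 (mod 3); (2|3)=-1, (1|3)=+1; sign (−1)^0·-1^2·+1^4 = +1.
(a,b)_∞: sgn(7337)=+, sgn(-29)=−, so +1.
Ram(7337, -29) = {23, 29}; no ℚ_23-point on the conic.

[23, 29]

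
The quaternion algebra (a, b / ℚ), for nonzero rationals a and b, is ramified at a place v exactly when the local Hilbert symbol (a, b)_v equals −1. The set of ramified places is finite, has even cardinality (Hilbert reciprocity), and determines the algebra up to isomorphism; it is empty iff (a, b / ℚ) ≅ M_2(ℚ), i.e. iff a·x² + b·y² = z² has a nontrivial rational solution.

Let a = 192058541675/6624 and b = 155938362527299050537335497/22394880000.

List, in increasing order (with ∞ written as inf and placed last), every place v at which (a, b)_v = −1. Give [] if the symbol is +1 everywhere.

(a, b) ≡ (352682, 19573851) mod (ℚ^×)²; places V = {2, 3, 5, 7, 11, 13, 17, 23, 37, 41, ∞}.
(a,b)_5: α=2, u≡3; β=-4, v≡4 (mod 5); (3|5)=-1, (4|5)=+1; sign (−1)^0·-1^-4·+1^2 = +1.
(a,b)_3: α=-2, u≡2; β=-7, v≡1 (mod 3); (2|3)=-1, (1|3)=+1; sign (−1)^0·-1^-7·+1^-2 = -1.
(a,b)_37: α=0, u≡23; β=1, v≡7 (mod 37); (23|37)=-1, (7|37)=+1; sign (−1)^0·-1^1·+1^0 = -1.
(a,b)_11: α=3, u≡10; β=5, v≡3 (mod 11); (10|11)=-1, (3|11)=+1; sign (−1)^1·-1^5·+1^3 = +1.
(a,b)_41: α=1, u≡9; β=3, v≡30 (mod 41); (9|41)=+1, (30|41)=-1; sign (−1)^0·+1^3·-1^1 = -1.
(a,b)_∞: sgn(352682)=+, sgn(19573851)=+, so +1.
(a,b)_17: α=1, u≡3; β=3, v≡11 (mod 17); (3|17)=-1, (11|17)=-1; sign (−1)^0·-1^3·-1^1 = +1.
(a,b)_7: α=2, u≡1; β=6, v≡5 (mod 7); (1|7)=+1, (5|7)=-1; sign (−1)^0·+1^6·-1^2 = +1.
(a,b)_13: α=2, u≡6; β=4, v≡2 (mod 13); (6|13)=-1, (2|13)=-1; sign (−1)^0·-1^4·-1^2 = +1.
(a,b)_23: α=-1, u≡8; β=1, v≡15 (mod 23); (8|23)=+1, (15|23)=-1; sign (−1)^1·+1^1·-1^-1 = +1.
(a,b)_2: α=-5, β=-14; u≡5, v≡3 (mod 8); ε(u)ε(v)=0·1, αω(v)=-5·1, βω(u)=-14·1; sum ≡ 1  ⇒  -1.
|Ram(352682, 19573851)| = 4, even; anisotropic at {2, 3, 37, 41}.

[2, 3, 37, 41]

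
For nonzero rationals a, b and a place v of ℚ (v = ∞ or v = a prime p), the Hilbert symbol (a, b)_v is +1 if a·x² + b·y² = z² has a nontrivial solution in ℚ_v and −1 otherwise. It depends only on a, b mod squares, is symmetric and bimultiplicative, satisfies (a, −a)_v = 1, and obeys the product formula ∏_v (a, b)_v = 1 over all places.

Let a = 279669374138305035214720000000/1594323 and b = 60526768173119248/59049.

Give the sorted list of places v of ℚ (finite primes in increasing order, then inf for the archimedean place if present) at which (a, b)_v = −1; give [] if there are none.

[5, 19, 23, 29]

Mod squares: a ≡ 20010, b ≡ 3553. Check v ∈ {∞, 2, 3, 5, 7, 11, 13, 17, 19, 23, 29}.
v=29: a=29^3·(≡6), b=29^2·(≡18) mod 29; (6|29)=+1, (18|29)=-1; (−1)^{3·2·14}·(+1)^2·(-1)^3 = -1.
v=23: a=23^3·(≡5), b=23^2·(≡15) mod 23; (5|23)=-1, (15|23)=-1; (−1)^{3·2·11}·(-1)^2·(-1)^3 = -1.
v=3: a=3^-13·(≡1), b=3^-10·(≡1) mod 3; (1|3)=+1, (1|3)=+1; (−1)^{-13·-10·1}·(+1)^-10·(+1)^-13 = +1.
v=11: a=11^0·(≡1), b=11^1·(≡5) mod 11; (1|11)=+1, (5|11)=+1; (−1)^{0·1·5}·(+1)^1·(+1)^0 = +1.
v=5: a=5^7·(≡2), b=5^0·(≡2) mod 5; (2|5)=-1, (2|5)=-1; (−1)^{7·0·2}·(-1)^0·(-1)^7 = -1.
v=∞: 20010 > 0 and 3553 > 0  ⇒  (a,b)_∞ = +1.
v=2: v_2(a)=13, v_2(b)=4; units ≡ 5, 1 (mod 8); ε·ε+αω+βω = 0·0+13·0+4·1 ≡ 0  ⇒  (a,b)_2 = +1.
v=17: a=17^6·(≡13), b=17^3·(≡14) mod 17; (13|17)=+1, (14|17)=-1; (−1)^{6·3·8}·(+1)^3·(-1)^6 = +1.
v=7: a=7^0·(≡4), b=7^2·(≡2) mod 7; (4|7)=+1, (2|7)=+1; (−1)^{0·2·3}·(+1)^2·(+1)^0 = +1.
v=19: a=19^2·(≡15), b=19^1·(≡11) mod 19; (15|19)=-1, (11|19)=+1; (−1)^{2·1·9}·(-1)^1·(+1)^2 = -1.
v=13: a=13^2·(≡3), b=13^2·(≡9) mod 13; (3|13)=+1, (9|13)=+1; (−1)^{2·2·6}·(+1)^2·(+1)^2 = +1.
Ram(20010, 3553) = {5, 19, 23, 29}; no ℚ_5-point on the conic.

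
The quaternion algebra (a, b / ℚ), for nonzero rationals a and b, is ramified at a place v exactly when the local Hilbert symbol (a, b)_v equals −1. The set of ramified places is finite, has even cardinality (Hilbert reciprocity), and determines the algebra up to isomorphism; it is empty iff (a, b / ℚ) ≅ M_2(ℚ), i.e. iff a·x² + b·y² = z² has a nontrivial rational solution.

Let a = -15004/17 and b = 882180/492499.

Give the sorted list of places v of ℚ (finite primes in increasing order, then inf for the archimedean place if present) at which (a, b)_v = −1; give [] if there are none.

[5, 31]

Mod squares: a ≡ -527, b ≡ 2755. Check v ∈ {∞, 2, 3, 5, 7, 11, 13, 17, 19, 23, 29, 31}.
v=31: a=31^1·(≡8), b=31^0·(≡22) mod 31; (8|31)=+1, (22|31)=-1; (−1)^{1·0·15}·(+1)^0·(-1)^1 = -1.
v=∞: -527 < 0 and 2755 > 0  ⇒  (a,b)_∞ = +1.
v=19: a=19^0·(≡16), b=19^-1·(≡2) mod 19; (16|19)=+1, (2|19)=-1; (−1)^{0·-1·9}·(+1)^-1·(-1)^0 = +1.
v=17: a=17^-1·(≡7), b=17^0·(≡15) mod 17; (7|17)=-1, (15|17)=+1; (−1)^{-1·0·8}·(-1)^0·(+1)^-1 = +1.
v=2: v_2(a)=2, v_2(b)=2; units ≡ 1, 3 (mod 8); ε·ε+αω+βω = 0·1+2·1+2·0 ≡ 0  ⇒  (a,b)_2 = +1.
v=5: a=5^0·(≡3), b=5^1·(≡4) mod 5; (3|5)=-1, (4|5)=+1; (−1)^{0·1·2}·(-1)^1·(+1)^0 = -1.
v=13: a=13^0·(≡6), b=13^2·(≡1) mod 13; (6|13)=-1, (1|13)=+1; (−1)^{0·2·6}·(-1)^2·(+1)^0 = +1.
v=3: a=3^0·(≡1), b=3^2·(≡1) mod 3; (1|3)=+1, (1|3)=+1; (−1)^{0·2·1}·(+1)^2·(+1)^0 = +1.
v=11: a=11^2·(≡5), b=11^0·(≡5) mod 11; (5|11)=+1, (5|11)=+1; (−1)^{2·0·5}·(+1)^0·(+1)^2 = +1.
v=29: a=29^0·(≡13), b=29^1·(≡11) mod 29; (13|29)=+1, (11|29)=-1; (−1)^{0·1·14}·(+1)^1·(-1)^0 = +1.
v=7: a=7^0·(≡6), b=7^-2·(≡2) mod 7; (6|7)=-1, (2|7)=+1; (−1)^{0·-2·3}·(-1)^-2·(+1)^0 = +1.
v=23: a=23^0·(≡9), b=23^-2·(≡16) mod 23; (9|23)=+1, (16|23)=+1; (−1)^{0·-2·11}·(+1)^-2·(+1)^0 = +1.
|Ram(-527, 2755)| = 2, even; anisotropic at {5, 31}.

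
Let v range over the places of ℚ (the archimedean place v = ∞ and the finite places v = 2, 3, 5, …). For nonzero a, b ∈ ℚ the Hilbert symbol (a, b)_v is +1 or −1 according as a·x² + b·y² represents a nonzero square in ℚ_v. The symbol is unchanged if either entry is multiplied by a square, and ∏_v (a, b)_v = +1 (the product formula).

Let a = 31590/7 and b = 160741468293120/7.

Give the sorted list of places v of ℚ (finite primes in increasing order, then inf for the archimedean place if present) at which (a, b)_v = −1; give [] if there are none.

(a, b) ≡ (2730, 910) mod (ℚ^×)²; places V = {2, 3, 5, 7, 11, 13, ∞}.
(a,b)_11: α=0, u≡6; β=2, v≡2 (mod 11); (6|11)=-1, (2|11)=-1; sign (−1)^0·-1^2·-1^0 = +1.
(a,b)_5: α=1, u≡4; β=1, v≡2 (mod 5); (4|5)=+1, (2|5)=-1; sign (−1)^0·+1^1·-1^1 = -1.
(a,b)_2: α=1, β=11; u≡5, v≡7 (mod 8); ε(u)ε(v)=0·1, αω(v)=1·0, βω(u)=11·1; sum ≡ 1  ⇒  -1.
(a,b)_3: α=5, u≡1; β=10, v≡1 (mod 3); (1|3)=+1, (1|3)=+1; sign (−1)^0·+1^10·+1^5 = +1.
(a,b)_∞: sgn(2730)=+, sgn(910)=+, so +1.
(a,b)_13: α=1, u≡11; β=3, v≡8 (mod 13); (11|13)=-1, (8|13)=-1; sign (−1)^0·-1^3·-1^1 = +1.
(a,b)_7: α=-1, u≡6; β=-1, v≡1 (mod 7); (6|7)=-1, (1|7)=+1; sign (−1)^1·-1^-1·+1^-1 = +1.
|Ram(2730, 910)| = 2, even; anisotropic at {2, 5}.

[2, 5]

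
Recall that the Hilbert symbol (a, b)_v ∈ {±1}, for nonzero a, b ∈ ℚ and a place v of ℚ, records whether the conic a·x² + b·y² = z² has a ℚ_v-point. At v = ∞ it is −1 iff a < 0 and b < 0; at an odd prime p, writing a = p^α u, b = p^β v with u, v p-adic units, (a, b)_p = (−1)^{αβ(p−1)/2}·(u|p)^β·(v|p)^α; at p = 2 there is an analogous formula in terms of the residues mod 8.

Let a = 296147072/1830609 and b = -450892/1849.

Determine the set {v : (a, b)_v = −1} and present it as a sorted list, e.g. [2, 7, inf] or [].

[2, 23]

(a, b) ≡ (12818, -667) mod (ℚ^×)²; places V = {2, 3, 11, 13, 17, 19, 23, 29, 41, 43, ∞}.
(a,b)_13: α=1, u≡7; β=2, v≡12 (mod 13); (7|13)=-1, (12|13)=+1; sign (−1)^0·-1^2·+1^1 = +1.
(a,b)_43: α=0, u≡4; β=-2, v≡6 (mod 43); (4|43)=+1, (6|43)=+1; sign (−1)^0·+1^-2·+1^0 = +1.
(a,b)_11: α=-2, u≡3; β=0, v≡9 (mod 11); (3|11)=+1, (9|11)=+1; sign (−1)^0·+1^0·+1^-2 = +1.
(a,b)_29: α=1, u≡13; β=1, v≡13 (mod 29); (13|29)=+1, (13|29)=+1; sign (−1)^0·+1^1·+1^1 = +1.
(a,b)_∞: sgn(12818)=+, sgn(-667)=−, so +1.
(a,b)_3: α=-2, u≡2; β=0, v≡2 (mod 3); (2|3)=-1, (2|3)=-1; sign (−1)^0·-1^0·-1^-2 = +1.
(a,b)_23: α=0, u≡11; β=1, v≡17 (mod 23); (11|23)=-1, (17|23)=-1; sign (−1)^0·-1^1·-1^0 = -1.
(a,b)_2: α=7, β=2; u≡1, v≡5 (mod 8); ε(u)ε(v)=0·0, αω(v)=7·1, βω(u)=2·0; sum ≡ 1  ⇒  -1.
(a,b)_19: α=2, u≡10; β=0, v≡9 (mod 19); (10|19)=-1, (9|19)=+1; sign (−1)^0·-1^0·+1^2 = +1.
(a,b)_17: α=1, u≡14; β=0, v≡13 (mod 17); (14|17)=-1, (13|17)=+1; sign (−1)^0·-1^0·+1^1 = +1.
(a,b)_41: α=-2, u≡38; β=0, v≡27 (mod 41); (38|41)=-1, (27|41)=-1; sign (−1)^0·-1^0·-1^-2 = +1.
(12818, -667 / ℚ) ramifies at {2, 23}: a division algebra.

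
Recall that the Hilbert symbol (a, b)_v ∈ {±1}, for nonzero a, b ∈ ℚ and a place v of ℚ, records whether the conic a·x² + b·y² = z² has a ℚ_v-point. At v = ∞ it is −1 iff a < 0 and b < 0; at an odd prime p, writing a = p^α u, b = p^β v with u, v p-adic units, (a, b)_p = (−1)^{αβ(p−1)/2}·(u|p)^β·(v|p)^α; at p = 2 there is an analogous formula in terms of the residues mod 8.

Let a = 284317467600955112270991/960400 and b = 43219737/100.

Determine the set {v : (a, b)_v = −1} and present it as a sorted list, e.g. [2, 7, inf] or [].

[11, 19, 23, 37]

(a, b) ≡ (23199, 533577) mod (ℚ^×)²; places V = {2, 3, 5, 7, 11, 19, 23, 37, ∞}.
(a,b)_3: α=19, u≡2; β=5, v≡1 (mod 3); (2|3)=-1, (1|3)=+1; sign (−1)^1·-1^5·+1^19 = +1.
(a,b)_7: α=-4, u≡2; β=0, v≡4 (mod 7); (2|7)=+1, (4|7)=+1; sign (−1)^0·+1^0·+1^-4 = +1.
(a,b)_37: α=3, u≡2; β=1, v≡36 (mod 37); (2|37)=-1, (36|37)=+1; sign (−1)^0·-1^1·+1^3 = -1.
(a,b)_19: α=3, u≡4; β=1, v≡1 (mod 19); (4|19)=+1, (1|19)=+1; sign (−1)^1·+1^1·+1^3 = -1.
(a,b)_5: α=-2, u≡1; β=-2, v≡3 (mod 5); (1|5)=+1, (3|5)=-1; sign (−1)^0·+1^-2·-1^-2 = +1.
(a,b)_∞: sgn(23199)=+, sgn(533577)=+, so +1.
(a,b)_11: α=3, u≡7; β=1, v≡10 (mod 11); (7|11)=-1, (10|11)=-1; sign (−1)^1·-1^1·-1^3 = -1.
(a,b)_23: α=2, u≡5; β=1, v≡11 (mod 23); (5|23)=-1, (11|23)=-1; sign (−1)^0·-1^1·-1^2 = -1.
(a,b)_2: α=-4, β=-2; u≡7, v≡1 (mod 8); ε(u)ε(v)=1·0, αω(v)=-4·0, βω(u)=-2·0; sum ≡ 0  ⇒  +1.
Ram(23199, 533577) = {11, 19, 23, 37}; no ℚ_11-point on the conic.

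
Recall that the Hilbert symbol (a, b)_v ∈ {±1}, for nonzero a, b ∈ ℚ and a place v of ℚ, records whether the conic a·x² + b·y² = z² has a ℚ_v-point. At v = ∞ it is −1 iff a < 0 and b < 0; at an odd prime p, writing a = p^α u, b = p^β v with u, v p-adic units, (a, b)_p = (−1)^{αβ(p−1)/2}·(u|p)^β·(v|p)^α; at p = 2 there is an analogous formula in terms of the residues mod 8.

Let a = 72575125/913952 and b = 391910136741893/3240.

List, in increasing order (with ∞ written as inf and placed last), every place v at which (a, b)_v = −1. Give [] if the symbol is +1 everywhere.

Mod squares: a ≡ 410, b ≡ 15170. Check v ∈ {∞, 2, 3, 5, 7, 11, 13, 17, 23, 37, 41}.
v=37: a=37^0·(≡12), b=37^1·(≡21) mod 37; (12|37)=+1, (21|37)=+1; (−1)^{0·1·18}·(+1)^1·(+1)^0 = +1.
v=7: a=7^2·(≡4), b=7^4·(≡2) mod 7; (4|7)=+1, (2|7)=+1; (−1)^{2·4·3}·(+1)^4·(+1)^2 = +1.
v=11: a=11^0·(≡3), b=11^2·(≡1) mod 11; (3|11)=+1, (1|11)=+1; (−1)^{0·2·5}·(+1)^2·(+1)^0 = +1.
v=41: a=41^1·(≡23), b=41^3·(≡2) mod 41; (23|41)=+1, (2|41)=+1; (−1)^{1·3·20}·(+1)^3·(+1)^1 = +1.
v=2: v_2(a)=-5, v_2(b)=-3; units ≡ 5, 1 (mod 8); ε·ε+αω+βω = 0·0+-5·0+-3·1 ≡ 1  ⇒  (a,b)_2 = -1.
v=17: a=17^2·(≡8), b=17^0·(≡11) mod 17; (8|17)=+1, (11|17)=-1; (−1)^{2·0·8}·(+1)^0·(-1)^2 = +1.
v=5: a=5^3·(≡3), b=5^-1·(≡1) mod 5; (3|5)=-1, (1|5)=+1; (−1)^{3·-1·2}·(-1)^-1·(+1)^3 = -1.
v=23: a=23^0·(≡5), b=23^2·(≡13) mod 23; (5|23)=-1, (13|23)=+1; (−1)^{0·2·11}·(-1)^2·(+1)^0 = +1.
v=3: a=3^0·(≡2), b=3^-4·(≡2) mod 3; (2|3)=-1, (2|3)=-1; (−1)^{0·-4·1}·(-1)^-4·(-1)^0 = +1.
v=∞: 410 > 0 and 15170 > 0  ⇒  (a,b)_∞ = +1.
v=13: a=13^-4·(≡2), b=13^0·(≡1) mod 13; (2|13)=-1, (1|13)=+1; (−1)^{-4·0·6}·(-1)^0·(+1)^-4 = +1.
|Ram(410, 15170)| = 2, even; anisotropic at {2, 5}.

[2, 5]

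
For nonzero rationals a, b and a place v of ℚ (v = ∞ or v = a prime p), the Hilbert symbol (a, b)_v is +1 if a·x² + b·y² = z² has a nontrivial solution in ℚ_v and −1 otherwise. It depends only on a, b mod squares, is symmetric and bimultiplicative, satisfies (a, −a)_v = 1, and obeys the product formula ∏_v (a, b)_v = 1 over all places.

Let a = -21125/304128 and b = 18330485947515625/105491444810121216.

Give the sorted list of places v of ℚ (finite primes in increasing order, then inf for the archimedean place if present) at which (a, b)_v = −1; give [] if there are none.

(a, b) ≡ (-165, 11) mod (ℚ^×)²; places V = {2, 3, 5, 7, 11, 13, 17, 23, 29, ∞}.
(a,b)_17: α=0, u≡14; β=2, v≡12 (mod 17); (14|17)=-1, (12|17)=-1; sign (−1)^0·-1^2·-1^0 = +1.
(a,b)_5: α=3, u≡2; β=6, v≡1 (mod 5); (2|5)=-1, (1|5)=+1; sign (−1)^0·-1^6·+1^3 = +1.
(a,b)_11: α=-1, u≡10; β=-3, v≡3 (mod 11); (10|11)=-1, (3|11)=+1; sign (−1)^1·-1^-3·+1^-1 = +1.
(a,b)_∞: sgn(-165)=−, sgn(11)=+, so +1.
(a,b)_23: α=0, u≡11; β=-2, v≡5 (mod 23); (11|23)=-1, (5|23)=-1; sign (−1)^0·-1^-2·-1^0 = +1.
(a,b)_13: α=2, u≡3; β=6, v≡6 (mod 13); (3|13)=+1, (6|13)=-1; sign (−1)^0·+1^6·-1^2 = +1.
(a,b)_7: α=0, u≡6; β=-2, v≡2 (mod 7); (6|7)=-1, (2|7)=+1; sign (−1)^0·-1^-2·+1^0 = +1.
(a,b)_29: α=0, u≡9; β=2, v≡12 (mod 29); (9|29)=+1, (12|29)=-1; sign (−1)^0·+1^2·-1^0 = +1.
(a,b)_2: α=-10, β=-22; u≡3, v≡3 (mod 8); ε(u)ε(v)=1·1, αω(v)=-10·1, βω(u)=-22·1; sum ≡ 1  ⇒  -1.
(a,b)_3: α=-3, u≡2; β=-6, v≡2 (mod 3); (2|3)=-1, (2|3)=-1; sign (−1)^0·-1^-6·-1^-3 = -1.
|Ram(-165, 11)| = 2, even; anisotropic at {2, 3}.

[2, 3]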